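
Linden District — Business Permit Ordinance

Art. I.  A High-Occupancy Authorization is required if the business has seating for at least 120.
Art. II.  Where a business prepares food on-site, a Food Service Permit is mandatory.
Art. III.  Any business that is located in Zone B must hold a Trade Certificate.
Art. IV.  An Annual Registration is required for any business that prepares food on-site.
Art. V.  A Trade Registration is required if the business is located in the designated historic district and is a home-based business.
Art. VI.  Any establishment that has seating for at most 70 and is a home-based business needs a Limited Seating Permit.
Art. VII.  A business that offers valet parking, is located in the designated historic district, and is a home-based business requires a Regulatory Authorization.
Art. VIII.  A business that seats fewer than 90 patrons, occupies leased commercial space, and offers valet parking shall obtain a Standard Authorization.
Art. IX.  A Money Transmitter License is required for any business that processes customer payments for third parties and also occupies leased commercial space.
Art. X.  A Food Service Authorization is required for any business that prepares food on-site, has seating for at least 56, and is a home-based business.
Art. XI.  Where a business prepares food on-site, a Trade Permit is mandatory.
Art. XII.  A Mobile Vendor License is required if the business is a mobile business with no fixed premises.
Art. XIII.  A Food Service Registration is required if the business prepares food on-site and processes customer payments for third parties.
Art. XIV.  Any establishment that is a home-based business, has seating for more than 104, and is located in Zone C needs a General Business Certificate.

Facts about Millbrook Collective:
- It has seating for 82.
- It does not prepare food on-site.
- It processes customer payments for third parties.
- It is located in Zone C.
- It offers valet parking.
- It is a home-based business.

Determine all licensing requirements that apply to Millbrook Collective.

Art. I. seating 82 < 120 → High-Occupancy Authorization not required.
Art. II. does not prepare food on-site → Food Service Permit not required.
Art. III. is located in Zone C (not: is located in Zone B) → Trade Certificate not required.
Art. IV. does not prepare food on-site → Annual Registration not required.
Art. V. is located in Zone C (not: is located in the designated historic district); is a home-based business → Trade Registration not required.
Art. VI. seating 82 > 70; is a home-based business → Limited Seating Permit not required.
Art. VII. offers valet parking; is located in Zone C (not: is located in the designated historic district); is a home-based business → Regulatory Authorization not required.
Art. VIII. seating 82 < 90; is a home-based business (not: occupies leased commercial space); offers valet parking → Standard Authorization not required.
Art. IX. processes customer payments for third parties; is a home-based business (not: occupies leased commercial space) → Money Transmitter License not required.
Art. X. does not prepare food on-site; seating 82 ≥ 56; is a home-based business → Food Service Authorization not required.
Art. XI. does not prepare food on-site → Trade Permit not required.
Art. XII. is a home-based business (not: is a mobile business with no fixed premises) → Mobile Vendor License not required.
Art. XIII. does not prepare food on-site; processes customer payments for third parties → Food Service Registration not required.
Art. XIV. is a home-based business; seating 82 ≤ 104; is located in Zone C → General Business Certificate not required.

None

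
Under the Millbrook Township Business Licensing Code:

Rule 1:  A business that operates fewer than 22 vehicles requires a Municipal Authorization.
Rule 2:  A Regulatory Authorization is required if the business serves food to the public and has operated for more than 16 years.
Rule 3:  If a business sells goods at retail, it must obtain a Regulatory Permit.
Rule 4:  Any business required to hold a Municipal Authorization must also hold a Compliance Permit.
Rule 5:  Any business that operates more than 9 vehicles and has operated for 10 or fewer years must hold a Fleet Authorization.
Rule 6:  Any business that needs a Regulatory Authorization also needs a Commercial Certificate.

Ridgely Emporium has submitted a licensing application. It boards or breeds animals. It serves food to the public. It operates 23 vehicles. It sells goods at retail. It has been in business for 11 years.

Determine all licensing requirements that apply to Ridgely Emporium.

Rule 1: vehicles 23 ≥ 22 → Municipal Authorization not required.
Rule 2: serves food to the public; years in business 11 ≤ 16 → Regulatory Authorization not required.
Rule 3: sells goods at retail → Regulatory Permit required.
Rule 4: Municipal Authorization is not required → no effect.
Rule 5: vehicles 23 > 9; years in business 11 > 10 → Fleet Authorization not required.
Rule 6: Regulatory Authorization is not required → no effect.

Regulatory Permit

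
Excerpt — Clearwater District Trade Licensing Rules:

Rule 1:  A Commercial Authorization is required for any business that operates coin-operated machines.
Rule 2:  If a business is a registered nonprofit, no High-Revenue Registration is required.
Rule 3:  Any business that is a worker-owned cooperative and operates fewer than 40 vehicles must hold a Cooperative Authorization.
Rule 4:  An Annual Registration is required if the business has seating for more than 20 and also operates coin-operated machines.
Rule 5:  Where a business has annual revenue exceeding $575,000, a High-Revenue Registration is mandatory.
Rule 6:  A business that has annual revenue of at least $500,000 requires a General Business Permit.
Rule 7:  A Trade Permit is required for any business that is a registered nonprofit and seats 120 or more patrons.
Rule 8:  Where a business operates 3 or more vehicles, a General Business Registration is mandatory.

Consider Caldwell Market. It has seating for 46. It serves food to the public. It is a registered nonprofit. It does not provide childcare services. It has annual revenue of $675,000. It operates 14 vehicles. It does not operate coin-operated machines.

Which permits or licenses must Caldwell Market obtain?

General Business Permit, General Business Registration

Rule 1: does not operate coin-operated machines → Commercial Authorization not required.
Rule 2: is a registered nonprofit → exempt from High-Revenue Registration.
Rule 3: is a registered nonprofit (not: is a worker-owned cooperative); vehicles 14 < 40 → Cooperative Authorization not required.
Rule 4: seating 46 > 20; does not operate coin-operated machines → Annual Registration not required.
Rule 5: revenue $675,000 > $575,000 → High-Revenue Registration required.
Rule 6: revenue $675,000 ≥ $500,000 → General Business Permit required.
Rule 7: is a registered nonprofit; seating 46 < 120 → Trade Permit not required.
Rule 8: vehicles 14 ≥ 3 → General Business Registration required.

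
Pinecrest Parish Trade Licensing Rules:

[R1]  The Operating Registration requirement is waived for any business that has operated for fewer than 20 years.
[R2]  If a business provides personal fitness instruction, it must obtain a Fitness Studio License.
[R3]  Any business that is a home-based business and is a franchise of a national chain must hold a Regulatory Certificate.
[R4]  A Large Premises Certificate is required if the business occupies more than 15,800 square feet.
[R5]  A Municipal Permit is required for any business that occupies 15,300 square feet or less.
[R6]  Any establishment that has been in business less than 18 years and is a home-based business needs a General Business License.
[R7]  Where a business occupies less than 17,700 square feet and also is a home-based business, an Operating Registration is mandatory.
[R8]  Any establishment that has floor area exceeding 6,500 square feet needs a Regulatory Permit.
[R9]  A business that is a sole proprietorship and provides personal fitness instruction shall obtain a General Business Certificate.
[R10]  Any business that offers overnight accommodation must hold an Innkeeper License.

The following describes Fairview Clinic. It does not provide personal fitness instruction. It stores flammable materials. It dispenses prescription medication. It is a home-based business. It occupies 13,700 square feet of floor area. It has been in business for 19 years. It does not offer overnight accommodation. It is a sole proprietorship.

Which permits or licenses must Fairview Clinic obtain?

[R1] years in business 19 < 20 → exempt from Operating Registration.
[R2] does not provide personal fitness instruction → Fitness Studio License not required.
[R3] is a home-based business; is a sole proprietorship (not: is a franchise of a national chain) → Regulatory Certificate not required.
[R4] floor area 13,700 square feet ≤ 15,800 square feet → Large Premises Certificate not required.
[R5] floor area 13,700 square feet ≤ 15,300 square feet → Municipal Permit required.
[R6] years in business 19 ≥ 18; is a home-based business → General Business License not required.
[R7] floor area 13,700 square feet < 17,700 square feet; is a home-based business → Operating Registration required.
[R8] floor area 13,700 square feet > 6,500 square feet → Regulatory Permit required.
[R9] is a sole proprietorship; does not provide personal fitness instruction → General Business Certificate not required.
[R10] does not offer overnight accommodation → Innkeeper License not required.

Municipal Permit, Regulatory Permit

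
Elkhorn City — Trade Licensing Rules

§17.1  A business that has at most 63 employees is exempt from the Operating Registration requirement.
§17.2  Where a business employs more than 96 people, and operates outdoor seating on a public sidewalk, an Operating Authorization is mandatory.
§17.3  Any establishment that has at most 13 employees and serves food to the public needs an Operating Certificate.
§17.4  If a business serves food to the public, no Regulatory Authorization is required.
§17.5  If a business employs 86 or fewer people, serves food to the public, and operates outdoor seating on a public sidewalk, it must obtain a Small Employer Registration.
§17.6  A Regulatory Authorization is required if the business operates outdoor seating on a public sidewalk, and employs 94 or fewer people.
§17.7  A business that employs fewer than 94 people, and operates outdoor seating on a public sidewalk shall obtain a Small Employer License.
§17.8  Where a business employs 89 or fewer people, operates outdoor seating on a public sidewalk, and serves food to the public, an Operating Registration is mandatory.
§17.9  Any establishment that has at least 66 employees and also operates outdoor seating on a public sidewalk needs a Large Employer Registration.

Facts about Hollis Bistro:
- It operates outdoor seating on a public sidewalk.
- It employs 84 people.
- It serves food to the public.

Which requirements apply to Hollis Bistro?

Large Employer Registration, Operating Registration, Small Employer License, Small Employer Registration

§17.1 employees 84 > 63 → Operating Registration exemption does not apply.
§17.2 employees 84 ≤ 96; operates outdoor seating on a public sidewalk → Operating Authorization not required.
§17.3 employees 84 > 13; serves food to the public → Operating Certificate not required.
§17.4 serves food to the public → exempt from Regulatory Authorization.
§17.5 employees 84 ≤ 86; serves food to the public; operates outdoor seating on a public sidewalk → Small Employer Registration required.
§17.6 operates outdoor seating on a public sidewalk; employees 84 ≤ 94 → Regulatory Authorization required.
§17.7 employees 84 < 94; operates outdoor seating on a public sidewalk → Small Employer License required.
§17.8 employees 84 ≤ 89; operates outdoor seating on a public sidewalk; serves food to the public → Operating Registration required.
§17.9 employees 84 ≥ 66; operates outdoor seating on a public sidewalk → Large Employer Registration required.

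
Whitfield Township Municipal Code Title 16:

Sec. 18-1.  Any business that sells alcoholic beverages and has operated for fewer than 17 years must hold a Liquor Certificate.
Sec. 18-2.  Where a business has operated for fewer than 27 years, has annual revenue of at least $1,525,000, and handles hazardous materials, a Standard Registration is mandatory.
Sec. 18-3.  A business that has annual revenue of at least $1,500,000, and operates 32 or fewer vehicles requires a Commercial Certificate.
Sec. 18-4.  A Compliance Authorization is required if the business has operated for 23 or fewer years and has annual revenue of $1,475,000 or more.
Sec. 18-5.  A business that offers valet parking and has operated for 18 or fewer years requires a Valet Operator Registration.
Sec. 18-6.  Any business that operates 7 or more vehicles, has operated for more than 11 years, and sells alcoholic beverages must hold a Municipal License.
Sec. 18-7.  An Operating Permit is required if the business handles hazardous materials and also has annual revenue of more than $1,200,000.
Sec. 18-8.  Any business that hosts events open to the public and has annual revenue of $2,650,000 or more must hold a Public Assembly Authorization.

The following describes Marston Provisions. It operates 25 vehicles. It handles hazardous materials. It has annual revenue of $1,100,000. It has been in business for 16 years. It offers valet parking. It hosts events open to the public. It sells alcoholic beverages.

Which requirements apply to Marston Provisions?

Liquor Certificate, Municipal License, Valet Operator Registration

Sec. 18-1. sells alcoholic beverages; years in business 16 < 17 → Liquor Certificate required.
Sec. 18-2. years in business 16 < 27; revenue $1,100,000 < $1,525,000; handles hazardous materials → Standard Registration not required.
Sec. 18-3. revenue $1,100,000 < $1,500,000; vehicles 25 ≤ 32 → Commercial Certificate not required.
Sec. 18-4. years in business 16 ≤ 23; revenue $1,100,000 < $1,475,000 → Compliance Authorization not required.
Sec. 18-5. offers valet parking; years in business 16 ≤ 18 → Valet Operator Registration required.
Sec. 18-6. vehicles 25 ≥ 7; years in business 16 > 11; sells alcoholic beverages → Municipal License required.
Sec. 18-7. handles hazardous materials; revenue $1,100,000 ≤ $1,200,000 → Operating Permit not required.
Sec. 18-8. hosts events open to the public; revenue $1,100,000 < $2,650,000 → Public Assembly Authorization not required.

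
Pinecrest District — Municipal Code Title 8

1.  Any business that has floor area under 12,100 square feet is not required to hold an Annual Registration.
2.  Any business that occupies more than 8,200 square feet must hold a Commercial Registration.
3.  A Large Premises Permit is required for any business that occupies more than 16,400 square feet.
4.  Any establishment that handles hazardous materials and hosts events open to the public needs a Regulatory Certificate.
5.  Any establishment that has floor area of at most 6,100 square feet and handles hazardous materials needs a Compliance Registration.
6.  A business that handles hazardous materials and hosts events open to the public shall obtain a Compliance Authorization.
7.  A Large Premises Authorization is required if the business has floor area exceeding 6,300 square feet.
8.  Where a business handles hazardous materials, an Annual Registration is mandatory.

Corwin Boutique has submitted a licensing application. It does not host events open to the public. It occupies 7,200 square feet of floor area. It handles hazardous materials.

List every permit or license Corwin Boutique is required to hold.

1. floor area 7,200 square feet < 12,100 square feet → exempt from Annual Registration.
2. floor area 7,200 square feet ≤ 8,200 square feet → Commercial Registration not required.
3. floor area 7,200 square feet ≤ 16,400 square feet → Large Premises Permit not required.
4. handles hazardous materials; does not host events open to the public → Regulatory Certificate not required.
5. floor area 7,200 square feet > 6,100 square feet; handles hazardous materials → Compliance Registration not required.
6. handles hazardous materials; does not host events open to the public → Compliance Authorization not required.
7. floor area 7,200 square feet > 6,300 square feet → Large Premises Authorization required.
8. handles hazardous materials → Annual Registration required.

Large Premises Authorization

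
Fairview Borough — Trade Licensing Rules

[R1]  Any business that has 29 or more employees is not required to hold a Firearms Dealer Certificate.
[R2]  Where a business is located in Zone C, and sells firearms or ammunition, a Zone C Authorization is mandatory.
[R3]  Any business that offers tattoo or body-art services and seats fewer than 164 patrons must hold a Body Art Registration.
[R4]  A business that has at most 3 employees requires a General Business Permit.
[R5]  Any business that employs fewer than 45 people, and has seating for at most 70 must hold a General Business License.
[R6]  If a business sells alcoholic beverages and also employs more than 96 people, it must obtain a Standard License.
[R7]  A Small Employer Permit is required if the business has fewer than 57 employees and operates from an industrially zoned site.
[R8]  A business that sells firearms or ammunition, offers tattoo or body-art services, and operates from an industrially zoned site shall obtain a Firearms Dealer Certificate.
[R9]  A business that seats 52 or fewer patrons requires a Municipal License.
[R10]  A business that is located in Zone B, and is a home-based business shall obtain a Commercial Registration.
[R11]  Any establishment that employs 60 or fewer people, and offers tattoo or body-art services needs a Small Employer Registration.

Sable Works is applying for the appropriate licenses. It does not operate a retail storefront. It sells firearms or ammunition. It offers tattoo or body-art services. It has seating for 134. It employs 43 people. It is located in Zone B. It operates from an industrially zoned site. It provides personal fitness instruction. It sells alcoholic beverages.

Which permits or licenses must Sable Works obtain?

Body Art Registration, Small Employer Permit, Small Employer Registration

[R1] employees 43 ≥ 29 → exempt from Firearms Dealer Certificate.
[R2] is located in Zone B (not: is located in Zone C); sells firearms or ammunition → Zone C Authorization not required.
[R3] offers tattoo or body-art services; seating 134 < 164 → Body Art Registration required.
[R4] employees 43 > 3 → General Business Permit not required.
[R5] employees 43 < 45; seating 134 > 70 → General Business License not required.
[R6] sells alcoholic beverages; employees 43 ≤ 96 → Standard License not required.
[R7] employees 43 < 57; operates from an industrially zoned site → Small Employer Permit required.
[R8] sells firearms or ammunition; offers tattoo or body-art services; operates from an industrially zoned site → Firearms Dealer Certificate required.
[R9] seating 134 > 52 → Municipal License not required.
[R10] is located in Zone B; operates from an industrially zoned site (not: is a home-based business) → Commercial Registration not required.
[R11] employees 43 ≤ 60; offers tattoo or body-art services → Small Employer Registration required.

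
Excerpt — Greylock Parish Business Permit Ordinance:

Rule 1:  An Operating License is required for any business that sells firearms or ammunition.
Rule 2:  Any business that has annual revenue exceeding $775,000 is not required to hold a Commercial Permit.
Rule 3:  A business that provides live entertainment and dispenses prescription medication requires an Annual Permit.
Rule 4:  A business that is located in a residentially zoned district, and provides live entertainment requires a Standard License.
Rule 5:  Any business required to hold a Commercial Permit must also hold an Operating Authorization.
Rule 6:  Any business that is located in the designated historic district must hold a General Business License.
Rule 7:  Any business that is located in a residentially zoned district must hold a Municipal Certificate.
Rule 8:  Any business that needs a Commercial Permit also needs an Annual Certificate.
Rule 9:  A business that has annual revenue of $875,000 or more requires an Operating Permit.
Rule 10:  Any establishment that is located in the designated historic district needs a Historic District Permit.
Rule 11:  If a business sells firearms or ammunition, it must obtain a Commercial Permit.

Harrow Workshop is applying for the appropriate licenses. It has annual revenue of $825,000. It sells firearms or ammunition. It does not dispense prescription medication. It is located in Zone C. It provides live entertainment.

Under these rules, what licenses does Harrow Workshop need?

Operating License

Rule 1: sells firearms or ammunition → Operating License required.
Rule 2: revenue $825,000 > $775,000 → exempt from Commercial Permit.
Rule 3: provides live entertainment; does not dispense prescription medication → Annual Permit not required.
Rule 4: is located in Zone C (not: is located in a residentially zoned district); provides live entertainment → Standard License not required.
Rule 5: Commercial Permit is not required → no effect.
Rule 6: is located in Zone C (not: is located in the designated historic district) → General Business License not required.
Rule 7: is located in Zone C (not: is located in a residentially zoned district) → Municipal Certificate not required.
Rule 8: Commercial Permit is not required → no effect.
Rule 9: revenue $825,000 < $875,000 → Operating Permit not required.
Rule 10: is located in Zone C (not: is located in the designated historic district) → Historic District Permit not required.
Rule 11: sells firearms or ammunition → Commercial Permit required.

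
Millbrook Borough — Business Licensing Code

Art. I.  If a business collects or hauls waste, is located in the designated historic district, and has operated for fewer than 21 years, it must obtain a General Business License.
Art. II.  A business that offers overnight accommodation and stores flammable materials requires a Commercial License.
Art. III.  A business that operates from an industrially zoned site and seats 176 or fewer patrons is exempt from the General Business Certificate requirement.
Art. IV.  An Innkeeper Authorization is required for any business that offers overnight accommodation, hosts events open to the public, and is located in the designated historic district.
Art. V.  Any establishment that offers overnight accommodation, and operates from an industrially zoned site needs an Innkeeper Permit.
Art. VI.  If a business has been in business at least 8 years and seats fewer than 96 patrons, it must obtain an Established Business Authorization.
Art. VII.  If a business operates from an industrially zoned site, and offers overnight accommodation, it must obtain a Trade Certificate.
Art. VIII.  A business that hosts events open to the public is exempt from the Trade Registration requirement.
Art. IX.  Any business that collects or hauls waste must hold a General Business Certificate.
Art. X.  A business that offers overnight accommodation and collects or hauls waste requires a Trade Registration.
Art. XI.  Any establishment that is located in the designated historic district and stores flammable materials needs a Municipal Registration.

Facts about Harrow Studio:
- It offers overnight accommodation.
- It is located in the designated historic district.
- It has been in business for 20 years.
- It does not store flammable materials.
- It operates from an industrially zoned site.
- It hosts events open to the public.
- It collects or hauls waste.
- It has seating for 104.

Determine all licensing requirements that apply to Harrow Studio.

General Business License, Innkeeper Authorization, Innkeeper Permit, Trade Certificate

Art. I. collects or hauls waste; is located in the designated historic district; years in business 20 < 21 → General Business License required.
Art. II. offers overnight accommodation; does not store flammable materials → Commercial License not required.
Art. III. operates from an industrially zoned site; seating 104 ≤ 176 → exempt from General Business Certificate.
Art. IV. offers overnight accommodation; hosts events open to the public; is located in the designated historic district → Innkeeper Authorization required.
Art. V. offers overnight accommodation; operates from an industrially zoned site → Innkeeper Permit required.
Art. VI. years in business 20 ≥ 8; seating 104 ≥ 96 → Established Business Authorization not required.
Art. VII. operates from an industrially zoned site; offers overnight accommodation → Trade Certificate required.
Art. VIII. hosts events open to the public → exempt from Trade Registration.
Art. IX. collects or hauls waste → General Business Certificate required.
Art. X. offers overnight accommodation; collects or hauls waste → Trade Registration required.
Art. XI. is located in the designated historic district; does not store flammable materials → Municipal Registration not required.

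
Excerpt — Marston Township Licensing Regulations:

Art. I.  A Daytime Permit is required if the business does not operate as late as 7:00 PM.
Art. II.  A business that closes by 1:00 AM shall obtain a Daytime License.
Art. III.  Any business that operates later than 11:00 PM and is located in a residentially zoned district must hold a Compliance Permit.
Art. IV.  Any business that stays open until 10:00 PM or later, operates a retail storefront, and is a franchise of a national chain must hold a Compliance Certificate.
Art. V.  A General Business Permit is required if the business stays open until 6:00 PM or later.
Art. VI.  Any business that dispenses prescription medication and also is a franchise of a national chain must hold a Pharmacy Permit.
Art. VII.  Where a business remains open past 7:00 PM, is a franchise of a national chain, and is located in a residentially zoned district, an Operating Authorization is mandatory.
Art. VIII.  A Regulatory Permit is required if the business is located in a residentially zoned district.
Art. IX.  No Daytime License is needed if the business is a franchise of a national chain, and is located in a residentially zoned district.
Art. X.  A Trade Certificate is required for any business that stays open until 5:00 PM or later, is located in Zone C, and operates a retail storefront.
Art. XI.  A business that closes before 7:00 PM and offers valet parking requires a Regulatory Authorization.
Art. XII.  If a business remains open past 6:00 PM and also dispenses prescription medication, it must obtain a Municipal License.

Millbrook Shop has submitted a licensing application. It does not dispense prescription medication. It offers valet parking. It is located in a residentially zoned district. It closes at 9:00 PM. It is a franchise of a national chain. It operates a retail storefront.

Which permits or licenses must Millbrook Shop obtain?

General Business Permit, Operating Authorization, Regulatory Permit

Art. I. closes 9:00 PM, after 7:00 PM → Daytime Permit not required.
Art. II. closes 9:00 PM, at/before 1:00 AM → Daytime License required.
Art. III. closes 9:00 PM, at/before 11:00 PM; is located in a residentially zoned district → Compliance Permit not required.
Art. IV. closes 9:00 PM, at/before 10:00 PM; operates a retail storefront; is a franchise of a national chain → Compliance Certificate not required.
Art. V. closes 9:00 PM, after 6:00 PM → General Business Permit required.
Art. VI. does not dispense prescription medication; is a franchise of a national chain → Pharmacy Permit not required.
Art. VII. closes 9:00 PM, after 7:00 PM; is a franchise of a national chain; is located in a residentially zoned district → Operating Authorization required.
Art. VIII. is located in a residentially zoned district → Regulatory Permit required.
Art. IX. is a franchise of a national chain; is located in a residentially zoned district → exempt from Daytime License.
Art. X. closes 9:00 PM, after 5:00 PM; is located in a residentially zoned district (not: is located in Zone C); operates a retail storefront → Trade Certificate not required.
Art. XI. closes 9:00 PM, after 7:00 PM; offers valet parking → Regulatory Authorization not required.
Art. XII. closes 9:00 PM, after 6:00 PM; does not dispense prescription medication → Municipal License not required.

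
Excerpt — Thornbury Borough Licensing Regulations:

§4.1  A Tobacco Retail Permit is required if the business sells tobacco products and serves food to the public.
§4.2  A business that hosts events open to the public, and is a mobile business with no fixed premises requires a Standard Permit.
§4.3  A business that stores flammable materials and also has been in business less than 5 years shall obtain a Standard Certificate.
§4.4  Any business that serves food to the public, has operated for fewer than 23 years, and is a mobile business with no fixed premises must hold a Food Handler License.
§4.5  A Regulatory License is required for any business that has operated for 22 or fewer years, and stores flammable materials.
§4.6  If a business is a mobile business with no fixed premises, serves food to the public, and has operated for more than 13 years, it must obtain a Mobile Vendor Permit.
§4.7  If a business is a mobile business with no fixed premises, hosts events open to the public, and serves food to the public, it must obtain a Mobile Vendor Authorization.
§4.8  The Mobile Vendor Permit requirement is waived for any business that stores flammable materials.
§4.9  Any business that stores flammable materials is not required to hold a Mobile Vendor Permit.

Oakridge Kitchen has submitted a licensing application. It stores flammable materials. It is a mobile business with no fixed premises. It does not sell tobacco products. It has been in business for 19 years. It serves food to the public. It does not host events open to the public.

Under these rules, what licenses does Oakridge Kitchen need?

Food Handler License, Regulatory License

§4.1 does not sell tobacco products; serves food to the public → Tobacco Retail Permit not required.
§4.2 does not host events open to the public; is a mobile business with no fixed premises → Standard Permit not required.
§4.3 stores flammable materials; years in business 19 ≥ 5 → Standard Certificate not required.
§4.4 serves food to the public; years in business 19 < 23; is a mobile business with no fixed premises → Food Handler License required.
§4.5 years in business 19 ≤ 22; stores flammable materials → Regulatory License required.
§4.6 is a mobile business with no fixed premises; serves food to the public; years in business 19 > 13 → Mobile Vendor Permit required.
§4.7 is a mobile business with no fixed premises; does not host events open to the public; serves food to the public → Mobile Vendor Authorization not required.
§4.8 stores flammable materials → exempt from Mobile Vendor Permit.
§4.9 stores flammable materials → exempt from Mobile Vendor Permit.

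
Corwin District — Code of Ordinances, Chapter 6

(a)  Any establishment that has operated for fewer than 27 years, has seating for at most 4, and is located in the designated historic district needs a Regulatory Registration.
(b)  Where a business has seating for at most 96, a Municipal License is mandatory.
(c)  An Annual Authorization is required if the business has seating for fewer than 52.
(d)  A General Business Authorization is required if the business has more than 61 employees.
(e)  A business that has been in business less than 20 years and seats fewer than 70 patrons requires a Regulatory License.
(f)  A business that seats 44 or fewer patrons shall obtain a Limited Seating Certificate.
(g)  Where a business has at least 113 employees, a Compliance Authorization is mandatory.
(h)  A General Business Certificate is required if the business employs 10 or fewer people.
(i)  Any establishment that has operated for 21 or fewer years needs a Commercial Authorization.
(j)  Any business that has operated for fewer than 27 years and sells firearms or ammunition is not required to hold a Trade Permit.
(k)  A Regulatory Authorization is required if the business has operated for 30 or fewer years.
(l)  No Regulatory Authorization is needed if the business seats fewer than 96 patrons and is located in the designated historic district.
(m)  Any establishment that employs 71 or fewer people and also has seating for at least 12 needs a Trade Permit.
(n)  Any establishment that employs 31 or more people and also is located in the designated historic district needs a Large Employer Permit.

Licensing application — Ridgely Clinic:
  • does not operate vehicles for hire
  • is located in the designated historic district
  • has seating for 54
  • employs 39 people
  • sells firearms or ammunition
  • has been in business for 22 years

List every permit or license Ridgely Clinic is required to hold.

Large Employer Permit, Municipal License

(a) years in business 22 < 27; seating 54 > 4; is located in the designated historic district → Regulatory Registration not required.
(b) seating 54 ≤ 96 → Municipal License required.
(c) seating 54 ≥ 52 → Annual Authorization not required.
(d) employees 39 ≤ 61 → General Business Authorization not required.
(e) years in business 22 ≥ 20; seating 54 < 70 → Regulatory License not required.
(f) seating 54 > 44 → Limited Seating Certificate not required.
(g) employees 39 < 113 → Compliance Authorization not required.
(h) employees 39 > 10 → General Business Certificate not required.
(i) years in business 22 > 21 → Commercial Authorization not required.
(j) years in business 22 < 27; sells firearms or ammunition → exempt from Trade Permit.
(k) years in business 22 ≤ 30 → Regulatory Authorization required.
(l) seating 54 < 96; is located in the designated historic district → exempt from Regulatory Authorization.
(m) employees 39 ≤ 71; seating 54 ≥ 12 → Trade Permit required.
(n) employees 39 ≥ 31; is located in the designated historic district → Large Employer Permit required.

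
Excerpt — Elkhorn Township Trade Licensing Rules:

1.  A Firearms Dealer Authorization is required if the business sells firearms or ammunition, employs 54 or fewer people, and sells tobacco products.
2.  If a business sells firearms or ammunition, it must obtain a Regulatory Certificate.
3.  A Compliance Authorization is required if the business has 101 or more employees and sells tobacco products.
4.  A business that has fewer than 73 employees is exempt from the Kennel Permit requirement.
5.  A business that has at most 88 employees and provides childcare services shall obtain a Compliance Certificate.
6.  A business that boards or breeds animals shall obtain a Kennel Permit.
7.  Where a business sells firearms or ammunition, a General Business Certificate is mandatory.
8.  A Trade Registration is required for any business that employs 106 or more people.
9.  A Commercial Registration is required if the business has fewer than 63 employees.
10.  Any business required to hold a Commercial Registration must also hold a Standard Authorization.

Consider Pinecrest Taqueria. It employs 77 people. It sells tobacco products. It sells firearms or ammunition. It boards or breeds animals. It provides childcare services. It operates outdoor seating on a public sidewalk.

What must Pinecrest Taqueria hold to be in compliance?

Compliance Certificate, General Business Certificate, Kennel Permit, Regulatory Certificate

1. sells firearms or ammunition; employees 77 > 54; sells tobacco products → Firearms Dealer Authorization not required.
2. sells firearms or ammunition → Regulatory Certificate required.
3. employees 77 < 101; sells tobacco products → Compliance Authorization not required.
4. employees 77 ≥ 73 → Kennel Permit exemption does not apply.
5. employees 77 ≤ 88; provides childcare services → Compliance Certificate required.
6. boards or breeds animals → Kennel Permit required.
7. sells firearms or ammunition → General Business Certificate required.
8. employees 77 < 106 → Trade Registration not required.
9. employees 77 ≥ 63 → Commercial Registration not required.
10. Commercial Registration is not required → no effect.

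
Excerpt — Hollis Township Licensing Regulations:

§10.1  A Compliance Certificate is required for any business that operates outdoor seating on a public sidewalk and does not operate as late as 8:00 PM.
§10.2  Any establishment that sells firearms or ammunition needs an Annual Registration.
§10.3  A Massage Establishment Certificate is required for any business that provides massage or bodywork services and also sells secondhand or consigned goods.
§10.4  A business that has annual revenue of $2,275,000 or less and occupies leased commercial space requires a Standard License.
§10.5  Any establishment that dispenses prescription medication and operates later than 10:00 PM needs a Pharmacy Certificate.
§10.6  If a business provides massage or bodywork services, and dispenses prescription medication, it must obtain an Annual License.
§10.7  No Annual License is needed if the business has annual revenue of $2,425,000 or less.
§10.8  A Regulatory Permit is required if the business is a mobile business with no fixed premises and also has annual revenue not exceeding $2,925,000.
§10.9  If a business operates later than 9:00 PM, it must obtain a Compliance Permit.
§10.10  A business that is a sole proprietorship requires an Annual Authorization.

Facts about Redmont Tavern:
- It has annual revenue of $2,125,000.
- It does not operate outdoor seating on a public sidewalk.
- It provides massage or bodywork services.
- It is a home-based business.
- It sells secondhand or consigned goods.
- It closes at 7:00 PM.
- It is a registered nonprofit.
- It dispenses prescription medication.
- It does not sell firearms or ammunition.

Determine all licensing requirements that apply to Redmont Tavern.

§10.1 does not operate outdoor seating on a public sidewalk; closes 7:00 PM, at/before 8:00 PM → Compliance Certificate not required.
§10.2 does not sell firearms or ammunition → Annual Registration not required.
§10.3 provides massage or bodywork services; sells secondhand or consigned goods → Massage Establishment Certificate required.
§10.4 revenue $2,125,000 ≤ $2,275,000; is a home-based business (not: occupies leased commercial space) → Standard License not required.
§10.5 dispenses prescription medication; closes 7:00 PM, at/before 10:00 PM → Pharmacy Certificate not required.
§10.6 provides massage or bodywork services; dispenses prescription medication → Annual License required.
§10.7 revenue $2,125,000 ≤ $2,425,000 → exempt from Annual License.
§10.8 is a home-based business (not: is a mobile business with no fixed premises); revenue $2,125,000 ≤ $2,925,000 → Regulatory Permit not required.
§10.9 closes 7:00 PM, at/before 9:00 PM → Compliance Permit not required.
§10.10 is a registered nonprofit (not: is a sole proprietorship) → Annual Authorization not required.

Massage Establishment Certificate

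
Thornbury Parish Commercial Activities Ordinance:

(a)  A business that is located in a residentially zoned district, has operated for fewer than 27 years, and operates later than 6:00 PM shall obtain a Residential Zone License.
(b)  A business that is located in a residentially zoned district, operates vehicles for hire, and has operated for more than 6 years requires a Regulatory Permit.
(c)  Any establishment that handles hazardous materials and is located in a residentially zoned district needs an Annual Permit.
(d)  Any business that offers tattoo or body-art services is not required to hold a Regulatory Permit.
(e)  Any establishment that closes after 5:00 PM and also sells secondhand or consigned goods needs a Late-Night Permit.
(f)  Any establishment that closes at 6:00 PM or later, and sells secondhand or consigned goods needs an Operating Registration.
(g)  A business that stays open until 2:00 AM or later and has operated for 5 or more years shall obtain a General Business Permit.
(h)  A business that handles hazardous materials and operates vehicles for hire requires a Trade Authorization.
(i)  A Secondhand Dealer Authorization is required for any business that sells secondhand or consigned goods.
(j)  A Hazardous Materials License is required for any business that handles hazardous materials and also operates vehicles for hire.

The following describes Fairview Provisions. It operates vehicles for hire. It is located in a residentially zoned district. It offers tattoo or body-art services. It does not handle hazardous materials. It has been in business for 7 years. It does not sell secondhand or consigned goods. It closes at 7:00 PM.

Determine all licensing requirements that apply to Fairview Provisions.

(a) is located in a residentially zoned district; years in business 7 < 27; closes 7:00 PM, after 6:00 PM → Residential Zone License required.
(b) is located in a residentially zoned district; operates vehicles for hire; years in business 7 > 6 → Regulatory Permit required.
(c) does not handle hazardous materials; is located in a residentially zoned district → Annual Permit not required.
(d) offers tattoo or body-art services → exempt from Regulatory Permit.
(e) closes 7:00 PM, after 5:00 PM; does not sell secondhand or consigned goods → Late-Night Permit not required.
(f) closes 7:00 PM, after 6:00 PM; does not sell secondhand or consigned goods → Operating Registration not required.
(g) closes 7:00 PM, at/before 2:00 AM; years in business 7 ≥ 5 → General Business Permit not required.
(h) does not handle hazardous materials; operates vehicles for hire → Trade Authorization not required.
(i) does not sell secondhand or consigned goods → Secondhand Dealer Authorization not required.
(j) does not handle hazardous materials; operates vehicles for hire → Hazardous Materials License not required.

Residential Zone License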